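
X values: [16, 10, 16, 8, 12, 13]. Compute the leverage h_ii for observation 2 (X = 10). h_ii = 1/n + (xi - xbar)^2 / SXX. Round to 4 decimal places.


Mean of X: xbar = 12.5000.
SXX = 51.5000.
For X = 10: h = 1/6 + (10 - 12.5000)^2/51.5000 = 0.2880.

0.2880


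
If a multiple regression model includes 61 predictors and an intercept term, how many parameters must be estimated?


Each predictor gets one coefficient, plus one intercept.
Total parameters = 61 + 1 = 62.

62


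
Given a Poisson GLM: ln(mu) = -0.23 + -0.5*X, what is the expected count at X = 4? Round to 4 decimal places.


eta = -0.23 + -0.5 * 4 = -2.2300.
mu = exp(-2.2300) = 0.1075.

0.1075


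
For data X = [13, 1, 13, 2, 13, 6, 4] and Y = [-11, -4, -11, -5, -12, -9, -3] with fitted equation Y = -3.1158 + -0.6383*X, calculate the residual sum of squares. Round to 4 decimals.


For each point, residual = actual - predicted.
Residuals: [0.4137, -0.2459, 0.4137, -0.6076, -0.5863, -2.0544, 2.6690].
Sum of squared residuals = 12.4598.

12.4598


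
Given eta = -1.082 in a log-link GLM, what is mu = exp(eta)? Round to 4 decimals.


Apply the inverse link:
mu = e^-1.082 = 0.3389.

0.3389


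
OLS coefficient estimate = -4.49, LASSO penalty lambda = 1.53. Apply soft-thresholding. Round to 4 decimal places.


Check: |-4.49| = 4.49 vs lambda = 1.53.
Since |beta| > lambda, coefficient = sign(beta)*(|beta| - lambda) = -2.9600.
Soft-thresholded coefficient = -2.9600.

-2.9600


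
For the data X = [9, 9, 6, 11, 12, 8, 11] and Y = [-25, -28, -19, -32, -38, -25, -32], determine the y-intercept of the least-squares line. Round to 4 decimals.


First find the slope: b1 = -2.9056.
Means: xbar = 9.4286, ybar = -28.4286.
b0 = ybar - b1 * xbar = -28.4286 - -2.9056 * 9.4286 = -1.0333.

-1.0333


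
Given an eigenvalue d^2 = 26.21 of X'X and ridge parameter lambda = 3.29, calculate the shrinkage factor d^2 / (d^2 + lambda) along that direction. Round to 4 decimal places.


Compute the denominator: 26.21 + 3.29 = 29.5000.
Shrinkage factor = 26.21 / 29.5000 = 0.8885.

0.8885


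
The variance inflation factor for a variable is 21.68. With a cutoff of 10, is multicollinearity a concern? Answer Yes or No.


The threshold is 10.
VIF = 21.68 is >= 10.
Multicollinearity indication: Yes.

Yes


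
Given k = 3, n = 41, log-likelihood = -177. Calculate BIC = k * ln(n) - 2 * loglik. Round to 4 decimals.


Compute k*ln(n) = 3*ln(41) = 3*3.713572 = 11.140716.
Then -2*loglik = 354.
BIC = 11.140716 + 354 = 365.140716, which rounds to 365.1407.

365.1407


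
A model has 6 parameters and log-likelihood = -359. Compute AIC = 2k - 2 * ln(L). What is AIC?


AIC = 2*6 - 2*(-359).
= 12 + 718 = 730.

730


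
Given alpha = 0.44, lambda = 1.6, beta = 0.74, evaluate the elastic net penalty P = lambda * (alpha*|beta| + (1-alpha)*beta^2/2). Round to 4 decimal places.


Compute:
L1 = 0.44 * 0.74 = 0.3256.
L2 = 0.56 * 0.74^2 / 2 = 0.1533.
Penalty = 1.6 * (0.3256 + 0.1533) = 0.7663.

0.7663


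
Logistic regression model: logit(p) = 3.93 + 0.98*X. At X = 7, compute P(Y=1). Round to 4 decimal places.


Linear predictor: z = 3.93 + 0.98 * 7 = 10.7900.
P = 1/(1 + exp(-10.7900)) = 1/(1 + 0.0000) = 1.0000.

1.0000


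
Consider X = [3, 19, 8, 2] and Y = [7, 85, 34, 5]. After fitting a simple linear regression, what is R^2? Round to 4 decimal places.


Fit the OLS line: b0 = -5.4918, b1 = 4.7802.
SSres = 5.9588.
SStot = 4164.7500.
R^2 = 1 - 5.9588/4164.7500 = 0.9986.

0.9986


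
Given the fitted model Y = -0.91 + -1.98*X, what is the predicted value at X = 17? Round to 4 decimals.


Substitute X = 17 into the equation:
Y = -0.91 + -1.98 * 17 = -0.91 + -33.6600 = -34.5700.

-34.5700


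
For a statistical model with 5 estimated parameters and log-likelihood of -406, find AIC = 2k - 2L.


Compute:
2k = 2*5 = 10.
-2*loglik = -2*(-406) = 812.
AIC = 10 + 812 = 822.

822


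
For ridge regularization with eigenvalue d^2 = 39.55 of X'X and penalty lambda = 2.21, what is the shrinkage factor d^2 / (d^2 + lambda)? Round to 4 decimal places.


Denominator = d^2 + lambda = 39.55 + 2.21 = 41.7600.
Shrinkage = 39.55 / 41.7600 = 0.9471.

0.9471


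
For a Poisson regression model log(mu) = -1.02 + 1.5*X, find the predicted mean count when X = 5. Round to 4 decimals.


eta = -1.02 + 1.5 * 5 = 6.4800.
mu = exp(6.4800) = 651.9709.

651.9709


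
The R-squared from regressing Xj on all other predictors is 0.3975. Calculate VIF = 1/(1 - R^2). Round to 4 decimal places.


Using VIF = 1/(1 - R^2_j):
1 - 0.3975 = 0.6025.
VIF = 1.6598.

1.6598


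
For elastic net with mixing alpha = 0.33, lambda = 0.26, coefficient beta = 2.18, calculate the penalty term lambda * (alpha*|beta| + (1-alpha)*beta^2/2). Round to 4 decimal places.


L1 component = 0.33 * |2.18| = 0.7194.
L2 component = 0.67 * 2.18^2 / 2 = 1.5921.
Penalty = 0.26 * (0.7194 + 1.5921) = 0.26 * 2.3115 = 0.6010.

0.6010


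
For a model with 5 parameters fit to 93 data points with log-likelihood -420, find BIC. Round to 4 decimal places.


Compute k*ln(n) = 5*ln(93) = 5*4.532599 = 22.662995.
Then -2*loglik = 840.
BIC = 22.662995 + 840 = 862.662995, which rounds to 862.6630.

862.6630


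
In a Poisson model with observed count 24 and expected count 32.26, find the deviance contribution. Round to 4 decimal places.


y/mu = 24/32.26 = 0.743955 (approx.), and ln(24/32.26) = -0.295774.
y * ln(y/mu) = 24 * -0.295774 = -7.098576.
y - mu = -8.26.
D = 2 * (-7.098576 - -8.26) = 2.322848, which rounds to 2.3228.

2.3228


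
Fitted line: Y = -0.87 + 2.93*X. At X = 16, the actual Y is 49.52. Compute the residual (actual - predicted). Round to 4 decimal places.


Predicted = -0.87 + 2.93 * 16 = 46.0100.
Residual = 49.52 - 46.0100 = 3.5100.

3.5100


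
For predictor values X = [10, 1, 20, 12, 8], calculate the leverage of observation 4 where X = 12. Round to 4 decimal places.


Mean of X: xbar = 10.2000.
SXX = 188.8000.
For X = 12: h = 1/5 + (12 - 10.2000)^2/188.8000 = 0.2172.

0.2172


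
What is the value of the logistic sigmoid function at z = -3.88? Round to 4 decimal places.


exp(3.8800) = 48.4242.
1 + exp(-z) = 49.4242.
sigmoid = 1/49.4242 = 0.0202.

0.0202


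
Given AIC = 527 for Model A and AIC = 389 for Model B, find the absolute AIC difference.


Compute |527 - 389| = 138.
Model B has the smaller AIC.

138


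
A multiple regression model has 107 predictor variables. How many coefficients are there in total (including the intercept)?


Total coefficients = number of predictors + 1 (for the intercept).
= 107 + 1 = 108.

108


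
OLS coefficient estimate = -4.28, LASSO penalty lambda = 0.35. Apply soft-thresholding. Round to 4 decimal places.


Check: |-4.28| = 4.28 vs lambda = 0.35.
Since |beta| > lambda, coefficient = sign(beta)*(|beta| - lambda) = -3.9300.
Soft-thresholded coefficient = -3.9300.

-3.9300


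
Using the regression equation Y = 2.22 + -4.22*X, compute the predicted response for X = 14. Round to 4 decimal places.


Predicted value:
Y = 2.22 + (-4.22)(14) = 2.22 + -59.0800 = -56.8600.

-56.8600


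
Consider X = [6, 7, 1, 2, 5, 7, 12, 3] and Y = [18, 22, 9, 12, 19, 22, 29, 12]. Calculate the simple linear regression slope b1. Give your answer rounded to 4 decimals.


The sample means are xbar = 5.3750 and ybar = 17.8750.
Compute S_xx = 85.8750 and S_xy = 159.3750.
Slope b1 = S_xy / S_xx = 159.3750 / 85.8750 = 1.8559.

1.8559


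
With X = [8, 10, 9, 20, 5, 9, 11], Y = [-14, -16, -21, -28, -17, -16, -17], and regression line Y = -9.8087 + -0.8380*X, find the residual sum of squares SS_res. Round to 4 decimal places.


For each point, residual = actual - predicted.
Residuals: [2.5127, 2.1887, -3.6493, -1.4313, -3.0013, 1.3507, 2.0267].
Sum of squared residuals = 41.4098.

41.4098


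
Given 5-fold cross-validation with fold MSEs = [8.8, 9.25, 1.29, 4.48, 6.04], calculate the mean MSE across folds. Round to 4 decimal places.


Sum of fold MSEs = 29.8600.
Average = 29.8600 / 5 = 5.9720.

5.9720


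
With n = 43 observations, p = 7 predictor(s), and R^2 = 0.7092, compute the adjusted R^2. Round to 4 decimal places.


Plug in: Adj R^2 = 1 - (1 - 0.7092) * 42/35.
= 1 - 0.2908 * 42/35
= 1 - 12.2136 / 35
= 1 - 0.3490 = 0.6510.

0.6510


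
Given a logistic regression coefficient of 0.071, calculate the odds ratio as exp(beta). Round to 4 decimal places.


exp(0.071) = 1.0736.
So the odds ratio is 1.0736.

1.0736


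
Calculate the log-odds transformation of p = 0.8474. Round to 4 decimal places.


Compute the odds: 0.8474/0.1526 = 5.5531.
Take the natural log: ln(5.5531) = 1.7144.

1.7144


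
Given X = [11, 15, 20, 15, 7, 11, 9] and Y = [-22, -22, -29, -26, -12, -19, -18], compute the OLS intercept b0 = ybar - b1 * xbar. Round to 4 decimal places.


First find the slope: b1 = -1.1790.
Means: xbar = 12.5714, ybar = -21.1429.
b0 = ybar - b1 * xbar = -21.1429 - -1.1790 * 12.5714 = -6.3210.

-6.3210


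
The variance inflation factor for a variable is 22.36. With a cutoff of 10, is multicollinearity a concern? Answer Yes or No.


Check: VIF = 22.36 vs threshold = 10.
Since 22.36 >= 10, the answer is Yes.

Yes


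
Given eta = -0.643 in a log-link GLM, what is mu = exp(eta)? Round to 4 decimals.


mu = exp(eta) = exp(-0.643).
= 0.5257.

0.5257


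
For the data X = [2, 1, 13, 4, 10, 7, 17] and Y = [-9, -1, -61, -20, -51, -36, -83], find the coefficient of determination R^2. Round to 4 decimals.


After computing the OLS fit (b0=1.0824, b1=-4.9736):
SSres = 27.2818, SStot = 5257.4286.
R^2 = 1 - 27.2818/5257.4286 = 0.9948.

0.9948


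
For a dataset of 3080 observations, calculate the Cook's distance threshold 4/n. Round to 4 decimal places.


The threshold is 4/n.
4/3080 = 0.0013.

0.0013


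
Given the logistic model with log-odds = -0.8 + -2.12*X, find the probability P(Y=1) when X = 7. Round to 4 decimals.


Compute z = -0.8 + (-2.12)(7) = -15.6400.
exp(-z) = 6199628.9410.
P = 1/(1 + 6199628.9410) = 0.0000.

0.0000


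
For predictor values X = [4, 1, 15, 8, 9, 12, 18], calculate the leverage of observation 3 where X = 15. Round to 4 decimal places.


n = 7, xbar = 9.5714.
SXX = sum((xi - xbar)^2) = 213.7143.
h = 1/7 + (15 - 9.5714)^2 / 213.7143 = 0.2807.

0.2807


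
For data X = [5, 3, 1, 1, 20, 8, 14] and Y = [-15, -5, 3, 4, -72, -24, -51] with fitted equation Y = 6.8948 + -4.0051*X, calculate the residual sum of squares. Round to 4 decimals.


Predicted values from Y = 6.8948 + -4.0051*X.
Residuals: [-1.8693, 0.1205, 0.1103, 1.1103, 1.2072, 1.1460, -1.8234].
SSres = 10.8492.

10.8492


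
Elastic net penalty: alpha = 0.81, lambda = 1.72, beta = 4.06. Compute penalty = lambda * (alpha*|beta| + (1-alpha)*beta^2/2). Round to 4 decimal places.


L1 component = 0.81 * |4.06| = 3.2886.
L2 component = 0.19 * 4.06^2 / 2 = 1.5659.
Penalty = 1.72 * (3.2886 + 1.5659) = 1.72 * 4.8545 = 8.3498.

8.3498


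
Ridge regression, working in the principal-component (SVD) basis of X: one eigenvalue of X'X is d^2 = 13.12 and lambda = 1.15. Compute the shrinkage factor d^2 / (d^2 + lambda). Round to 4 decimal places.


Compute the denominator: 13.12 + 1.15 = 14.2700.
Shrinkage factor = 13.12 / 14.2700 = 0.9194.

0.9194


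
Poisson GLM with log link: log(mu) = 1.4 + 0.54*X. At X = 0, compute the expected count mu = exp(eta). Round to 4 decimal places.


eta = 1.4 + 0.54 * 0 = 1.4000.
mu = exp(1.4000) = 4.0552.

4.0552


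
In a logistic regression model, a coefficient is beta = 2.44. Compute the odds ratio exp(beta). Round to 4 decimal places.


Odds ratio = exp(beta) = exp(2.44).
= 11.4730.

11.4730


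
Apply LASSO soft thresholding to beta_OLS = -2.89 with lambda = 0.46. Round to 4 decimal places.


|beta_OLS| = 2.89.
lambda = 0.46.
Since |beta| > lambda, coefficient = sign(beta)*(|beta| - lambda) = -2.4300.
Result = -2.4300.

-2.4300


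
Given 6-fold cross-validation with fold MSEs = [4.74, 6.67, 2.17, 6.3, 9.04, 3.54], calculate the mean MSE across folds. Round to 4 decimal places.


Sum of fold MSEs = 32.4600.
Average = 32.4600 / 6 = 5.4100.

5.4100


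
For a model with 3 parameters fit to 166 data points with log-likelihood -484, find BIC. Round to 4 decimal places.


Compute k*ln(n) = 3*ln(166) = 3*5.111988 = 15.335964.
Then -2*loglik = 968.
BIC = 15.335964 + 968 = 983.335964, which rounds to 983.3360.

983.3360


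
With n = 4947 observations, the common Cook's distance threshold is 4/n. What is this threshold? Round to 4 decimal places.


Cook's distance cutoff = 4/n = 4/4947.
= 0.0008.

0.0008


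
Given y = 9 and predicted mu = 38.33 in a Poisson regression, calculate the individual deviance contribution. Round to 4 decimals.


y/mu = 9/38.33 = 0.234803 (approx.), and ln(9/38.33) = -1.449008.
y * ln(y/mu) = 9 * -1.449008 = -13.041072.
y - mu = -29.33.
D = 2 * (-13.041072 - -29.33) = 32.577856, which rounds to 32.5779.

32.5779


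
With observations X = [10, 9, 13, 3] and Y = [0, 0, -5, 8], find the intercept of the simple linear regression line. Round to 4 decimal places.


First find the slope: b1 = -1.2749.
Means: xbar = 8.7500, ybar = 0.7500.
b0 = ybar - b1 * xbar = 0.7500 - -1.2749 * 8.7500 = 11.9052.

11.9052


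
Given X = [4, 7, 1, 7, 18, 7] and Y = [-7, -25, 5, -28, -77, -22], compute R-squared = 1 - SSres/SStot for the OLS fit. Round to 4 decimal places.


Fit the OLS line: b0 = 10.0242, b1 = -4.8669.
SSres = 27.0726.
SStot = 3943.3333.
R^2 = 1 - 27.0726/3943.3333 = 0.9931.

0.9931


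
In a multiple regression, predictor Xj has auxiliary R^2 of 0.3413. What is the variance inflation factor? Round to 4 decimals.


VIF = 1 / (1 - 0.3413).
= 1 / 0.6587 = 1.5181.

1.5181


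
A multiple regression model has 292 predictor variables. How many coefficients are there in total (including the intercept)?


Total coefficients = number of predictors + 1 (for the intercept).
= 292 + 1 = 293.

293


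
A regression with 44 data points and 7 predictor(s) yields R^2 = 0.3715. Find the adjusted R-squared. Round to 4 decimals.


Plug in: Adj R^2 = 1 - (1 - 0.3715) * 43/36.
= 1 - 0.6285 * 43/36
= 1 - 27.0255 / 36
= 1 - 0.7507 = 0.2493.

0.2493


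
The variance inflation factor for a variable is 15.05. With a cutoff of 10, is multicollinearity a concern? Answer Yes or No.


The threshold is 10.
VIF = 15.05 is >= 10.
Multicollinearity indication: Yes.

Yes


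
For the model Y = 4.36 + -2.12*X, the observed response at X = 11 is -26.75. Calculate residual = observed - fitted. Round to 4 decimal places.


Compute yhat = 4.36 + (-2.12)(11) = -18.9600.
Residual = actual - predicted = -26.75 - -18.9600 = -7.7900.

-7.7900


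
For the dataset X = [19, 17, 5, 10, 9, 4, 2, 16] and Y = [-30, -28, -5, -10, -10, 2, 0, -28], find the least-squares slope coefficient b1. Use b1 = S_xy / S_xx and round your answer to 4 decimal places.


First compute the means: xbar = 10.2500, ybar = -13.6250.
Then S_xx = sum((xi - xbar)^2) = 291.5000.
S_xy = sum((xi - xbar)(yi - ybar)) = -583.7500.
b1 = S_xy / S_xx = -583.7500 / 291.5000 = -2.0026.

-2.0026


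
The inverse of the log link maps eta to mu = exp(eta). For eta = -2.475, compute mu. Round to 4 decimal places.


The inverse log link gives:
mu = exp(-2.475) = 0.0842.

0.0842


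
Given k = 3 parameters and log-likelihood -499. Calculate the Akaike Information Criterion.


Compute:
2k = 2*3 = 6.
-2*loglik = -2*(-499) = 998.
AIC = 6 + 998 = 1004.

1004


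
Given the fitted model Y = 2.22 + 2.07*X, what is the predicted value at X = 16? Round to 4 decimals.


Plug X = 16 into Y = 2.22 + 2.07*X:
Y = 2.22 + 33.1200 = 35.3400.

35.3400


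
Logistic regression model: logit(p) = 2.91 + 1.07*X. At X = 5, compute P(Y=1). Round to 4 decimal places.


z = 2.91 + 1.07 * 5 = 8.2600.
Sigmoid: P = 1 / (1 + exp(-8.2600)) = 0.9997.

0.9997


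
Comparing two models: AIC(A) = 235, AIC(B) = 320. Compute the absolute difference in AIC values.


Absolute difference = |235 - 320| = 85.
The model with lower AIC (A) is preferred.

85


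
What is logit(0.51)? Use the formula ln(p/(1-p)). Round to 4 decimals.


The odds are p/(1-p) = 0.51 / 0.49 = 1.0408.
logit(p) = ln(1.0408) = 0.0400.

0.0400


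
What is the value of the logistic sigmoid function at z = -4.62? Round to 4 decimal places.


First, exp(4.6200) = 101.4940.
Then sigma(z) = 1/(1 + 101.4940) = 0.0098.

0.0098


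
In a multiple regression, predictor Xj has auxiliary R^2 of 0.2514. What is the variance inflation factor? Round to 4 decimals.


Denominator: 1 - 0.2514 = 0.7486.
VIF = 1 / 0.7486 = 1.3358.

1.3358


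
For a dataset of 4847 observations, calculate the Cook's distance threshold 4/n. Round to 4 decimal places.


The threshold is 4/n.
4/4847 = 0.0008.

0.0008


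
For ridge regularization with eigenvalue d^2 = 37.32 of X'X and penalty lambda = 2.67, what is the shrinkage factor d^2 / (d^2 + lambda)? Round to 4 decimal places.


d^2 + lambda = 37.32 + 2.67 = 39.9900.
Shrinkage factor = 37.32/39.9900 = 0.9332.

0.9332


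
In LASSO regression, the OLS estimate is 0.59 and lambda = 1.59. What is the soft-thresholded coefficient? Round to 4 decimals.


|beta_OLS| = 0.59.
lambda = 1.59.
Since |beta| <= lambda, the coefficient is set to 0.
Result = 0.0000.

0.0000


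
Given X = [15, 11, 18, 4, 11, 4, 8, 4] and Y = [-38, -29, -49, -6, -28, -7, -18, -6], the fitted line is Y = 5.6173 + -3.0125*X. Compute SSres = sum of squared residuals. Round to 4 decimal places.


For each point, residual = actual - predicted.
Residuals: [1.5702, -1.4798, -0.3923, 0.4327, -0.4798, -0.5673, 0.4827, 0.4327].
Sum of squared residuals = 5.9687.

5.9687


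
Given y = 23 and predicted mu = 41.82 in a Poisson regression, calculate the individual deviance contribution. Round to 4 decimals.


First: ln(23/41.82) = -0.597880.
Then: 23 * -0.597880 = -13.751240.
y - mu = 23 - 41.82 = -18.82.
D = 2(-13.751240 - -18.82) = 10.137520, which rounds to 10.1375.

10.1375


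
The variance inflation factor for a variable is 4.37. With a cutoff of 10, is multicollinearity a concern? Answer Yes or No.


Check: VIF = 4.37 vs threshold = 10.
Since 4.37 < 10, the answer is No.

No


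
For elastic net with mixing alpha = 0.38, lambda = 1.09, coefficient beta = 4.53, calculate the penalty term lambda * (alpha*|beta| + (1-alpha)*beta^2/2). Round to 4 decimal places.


L1 component = 0.38 * |4.53| = 1.7214.
L2 component = 0.62 * 4.53^2 / 2 = 6.3615.
Penalty = 1.09 * (1.7214 + 6.3615) = 1.09 * 8.0829 = 8.8103.

8.8103


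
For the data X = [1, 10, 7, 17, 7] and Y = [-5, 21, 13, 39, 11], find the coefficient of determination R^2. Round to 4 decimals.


After computing the OLS fit (b0=-7.3373, b1=2.7544):
SSres = 3.0473, SStot = 1028.8000.
R^2 = 1 - 3.0473/1028.8000 = 0.9970.

0.9970


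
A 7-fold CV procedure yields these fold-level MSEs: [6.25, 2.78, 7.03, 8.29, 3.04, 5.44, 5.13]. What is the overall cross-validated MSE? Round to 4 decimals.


Sum of fold MSEs = 37.9600.
Average = 37.9600 / 7 = 5.4229.

5.4229


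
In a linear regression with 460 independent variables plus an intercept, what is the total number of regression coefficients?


Including the intercept, the model has 460 predictor coefficients + 1 intercept.
Total = 461.

461


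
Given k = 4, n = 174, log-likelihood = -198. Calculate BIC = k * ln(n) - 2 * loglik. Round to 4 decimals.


ln(174) = 5.159055.
k * ln(n) = 4 * 5.159055 = 20.636220.
-2L = 396.
BIC = 20.636220 + 396 = 416.636220, which rounds to 416.6362.

416.6362


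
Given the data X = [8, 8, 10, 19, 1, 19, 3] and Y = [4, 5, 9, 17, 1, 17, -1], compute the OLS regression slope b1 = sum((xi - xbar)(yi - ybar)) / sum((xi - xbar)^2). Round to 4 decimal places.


The sample means are xbar = 9.7143 and ybar = 7.4286.
Compute S_xx = 299.4286 and S_xy = 300.8571.
Slope b1 = S_xy / S_xx = 300.8571 / 299.4286 = 1.0048.

1.0048


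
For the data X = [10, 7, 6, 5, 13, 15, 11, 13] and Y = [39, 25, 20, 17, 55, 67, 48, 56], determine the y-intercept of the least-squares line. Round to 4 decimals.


The slope is b1 = 5.0638.
Sample means are xbar = 10.0000 and ybar = 40.8750.
Intercept: b0 = 40.8750 - (5.0638)(10.0000) = -9.7633.

-9.7633


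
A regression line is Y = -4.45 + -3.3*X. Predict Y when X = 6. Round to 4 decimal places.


Plug X = 6 into Y = -4.45 + -3.3*X:
Y = -4.45 + -19.8000 = -24.2500.

-24.2500


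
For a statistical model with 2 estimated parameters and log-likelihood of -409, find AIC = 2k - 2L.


Compute:
2k = 2*2 = 4.
-2*loglik = -2*(-409) = 818.
AIC = 4 + 818 = 822.

822


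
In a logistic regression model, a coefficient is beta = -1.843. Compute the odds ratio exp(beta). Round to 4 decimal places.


The odds ratio is computed as:
OR = e^(-1.843) = 0.1583.

0.1583


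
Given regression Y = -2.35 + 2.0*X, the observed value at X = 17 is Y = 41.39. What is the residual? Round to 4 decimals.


Fitted value at X = 17 is yhat = -2.35 + 2.0*17 = 31.6500.
Residual = 41.39 - 31.6500 = 9.7400.

9.7400


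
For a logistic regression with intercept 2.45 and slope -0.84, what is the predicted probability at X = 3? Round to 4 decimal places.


Linear predictor: z = 2.45 + -0.84 * 3 = -0.0700.
P = 1/(1 + exp(0.0700)) = 1/(1 + 1.0725) = 0.4825.

0.4825


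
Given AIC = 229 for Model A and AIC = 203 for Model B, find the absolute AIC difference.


|AIC_A - AIC_B| = |229 - 203| = 26.
Model B is preferred (lower AIC).

26


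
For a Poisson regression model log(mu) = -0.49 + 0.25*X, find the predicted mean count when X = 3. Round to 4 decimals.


eta = -0.49 + 0.25 * 3 = 0.2600.
mu = exp(0.2600) = 1.2969.

1.2969


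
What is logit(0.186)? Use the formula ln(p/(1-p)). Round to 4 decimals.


Compute the odds: 0.186/0.814 = 0.2285.
Take the natural log: ln(0.2285) = -1.4762.

-1.4762


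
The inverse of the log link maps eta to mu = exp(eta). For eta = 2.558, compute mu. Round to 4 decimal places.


The inverse log link gives:
mu = exp(2.558) = 12.9100.

12.9100


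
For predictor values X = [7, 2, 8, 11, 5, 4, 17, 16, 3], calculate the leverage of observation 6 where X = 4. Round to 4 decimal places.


Mean of X: xbar = 8.1111.
SXX = 240.8889.
For X = 4: h = 1/9 + (4 - 8.1111)^2/240.8889 = 0.1813.

0.1813


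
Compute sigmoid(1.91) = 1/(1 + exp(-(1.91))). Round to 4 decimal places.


First, exp(-1.9100) = 0.1481.
Then sigma(z) = 1/(1 + 0.1481) = 0.8710.

0.8710


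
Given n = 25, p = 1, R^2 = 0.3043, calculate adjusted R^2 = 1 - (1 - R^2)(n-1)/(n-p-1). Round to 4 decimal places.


Plug in: Adj R^2 = 1 - (1 - 0.3043) * 24/23.
= 1 - 0.6957 * 24/23
= 1 - 16.6968 / 23
= 1 - 0.7259 = 0.2741.

0.2741


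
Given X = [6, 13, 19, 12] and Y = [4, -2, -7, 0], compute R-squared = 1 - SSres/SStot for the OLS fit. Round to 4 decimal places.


Fit the OLS line: b0 = 9.4118, b1 = -0.8529.
SSres = 0.9118.
SStot = 62.7500.
R^2 = 1 - 0.9118/62.7500 = 0.9855.

0.9855


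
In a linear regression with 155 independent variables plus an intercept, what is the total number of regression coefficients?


Including the intercept, the model has 155 predictor coefficients + 1 intercept.
Total = 156.

156


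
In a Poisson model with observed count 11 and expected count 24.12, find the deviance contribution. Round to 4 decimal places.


y/mu = 11/24.12 = 0.456053 (approx.), and ln(11/24.12) = -0.785146.
y * ln(y/mu) = 11 * -0.785146 = -8.636606.
y - mu = -13.12.
D = 2 * (-8.636606 - -13.12) = 8.966788, which rounds to 8.9668.

8.9668


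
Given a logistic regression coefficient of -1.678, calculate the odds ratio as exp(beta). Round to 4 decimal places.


Odds ratio = exp(beta) = exp(-1.678).
= 0.1867.

0.1867


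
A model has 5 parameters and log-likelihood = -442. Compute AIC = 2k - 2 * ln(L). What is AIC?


AIC = 2*5 - 2*(-442).
= 10 + 884 = 894.

894


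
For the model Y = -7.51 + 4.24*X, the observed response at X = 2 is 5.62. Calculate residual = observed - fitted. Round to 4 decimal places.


Fitted value at X = 2 is yhat = -7.51 + 4.24*2 = 0.9700.
Residual = 5.62 - 0.9700 = 4.6500.

4.6500


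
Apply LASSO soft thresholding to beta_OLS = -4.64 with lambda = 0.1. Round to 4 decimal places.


Absolute value: |-4.64| = 4.64.
Compare to lambda = 0.1.
Since |beta| > lambda, coefficient = sign(beta)*(|beta| - lambda) = -4.5400.

-4.5400


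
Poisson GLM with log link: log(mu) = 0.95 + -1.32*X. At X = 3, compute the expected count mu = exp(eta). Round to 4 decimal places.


Compute eta = 0.95 + -1.32 * 3 = -3.0100.
Apply inverse link: mu = e^-3.0100 = 0.0493.

0.0493


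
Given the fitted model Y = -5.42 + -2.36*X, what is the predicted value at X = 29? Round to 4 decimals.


Plug X = 29 into Y = -5.42 + -2.36*X:
Y = -5.42 + -68.4400 = -73.8600.

-73.8600


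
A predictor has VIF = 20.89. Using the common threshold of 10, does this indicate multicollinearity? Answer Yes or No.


Check: VIF = 20.89 vs threshold = 10.
Since 20.89 >= 10, the answer is Yes.

Yes


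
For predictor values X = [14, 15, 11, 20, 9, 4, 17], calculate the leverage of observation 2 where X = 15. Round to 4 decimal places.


Compute xbar = 12.8571 with n = 7 observations.
SXX = 170.8571.
Leverage = 1/7 + (15 - 12.8571)^2/170.8571 = 0.1697.

0.1697


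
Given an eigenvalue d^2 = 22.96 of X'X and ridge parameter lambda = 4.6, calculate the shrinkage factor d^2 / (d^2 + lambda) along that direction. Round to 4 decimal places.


Compute the denominator: 22.96 + 4.6 = 27.5600.
Shrinkage factor = 22.96 / 27.5600 = 0.8331.

0.8331


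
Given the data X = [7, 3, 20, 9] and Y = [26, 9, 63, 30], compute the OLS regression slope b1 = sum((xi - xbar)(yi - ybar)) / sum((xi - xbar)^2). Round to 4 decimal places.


First compute the means: xbar = 9.7500, ybar = 32.0000.
Then S_xx = sum((xi - xbar)^2) = 158.7500.
S_xy = sum((xi - xbar)(yi - ybar)) = 491.0000.
b1 = S_xy / S_xx = 491.0000 / 158.7500 = 3.0929.

3.0929


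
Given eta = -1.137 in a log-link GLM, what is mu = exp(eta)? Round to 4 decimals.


Apply the inverse link:
mu = e^-1.137 = 0.3208.

0.3208


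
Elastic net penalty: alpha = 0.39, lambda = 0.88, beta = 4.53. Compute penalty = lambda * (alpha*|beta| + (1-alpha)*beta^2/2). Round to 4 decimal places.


L1 component = 0.39 * |4.53| = 1.7667.
L2 component = 0.61 * 4.53^2 / 2 = 6.2589.
Penalty = 0.88 * (1.7667 + 6.2589) = 0.88 * 8.0256 = 7.0625.

7.0625


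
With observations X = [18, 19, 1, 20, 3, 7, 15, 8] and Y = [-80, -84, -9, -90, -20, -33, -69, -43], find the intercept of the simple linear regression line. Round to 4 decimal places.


First find the slope: b1 = -4.1382.
Means: xbar = 11.3750, ybar = -53.5000.
b0 = ybar - b1 * xbar = -53.5000 - -4.1382 * 11.3750 = -6.4276.

-6.4276


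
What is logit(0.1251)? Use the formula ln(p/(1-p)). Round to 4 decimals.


The odds are p/(1-p) = 0.1251 / 0.8749 = 0.1430.
logit(p) = ln(0.1430) = -1.9450.

-1.9450


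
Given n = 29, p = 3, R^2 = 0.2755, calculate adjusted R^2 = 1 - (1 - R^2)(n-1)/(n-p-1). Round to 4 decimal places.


Adjusted R^2 = 1 - (1 - R^2) * (n-1)/(n-p-1).
(1 - R^2) = 0.7245.
(n-1)/(n-p-1) = 28/25.
(1 - R^2) * (n-1) = 0.7245 * 28 = 20.2860.
Divide by (n-p-1): 20.2860 / 25 = 0.8114.
Adj R^2 = 1 - 0.8114 = 0.1886.

0.1886


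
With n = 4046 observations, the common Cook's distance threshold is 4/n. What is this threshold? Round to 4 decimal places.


Using the rule of thumb:
Threshold = 4 / 4046 = 0.0010.

0.0010


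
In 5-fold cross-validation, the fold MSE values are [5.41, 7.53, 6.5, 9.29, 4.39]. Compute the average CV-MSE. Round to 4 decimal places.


Add all fold MSEs: 33.1200.
Divide by k = 5: 33.1200/5 = 6.6240.

6.6240


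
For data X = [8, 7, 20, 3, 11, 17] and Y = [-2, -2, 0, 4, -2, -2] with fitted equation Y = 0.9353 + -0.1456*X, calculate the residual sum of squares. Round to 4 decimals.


Compute predicted values, then residuals = yi - yhat_i.
Residuals: [-1.7705, -1.9161, 1.9767, 3.5015, -1.3337, -0.4601].
SSres = sum(residual^2) = 24.9644.

24.9644


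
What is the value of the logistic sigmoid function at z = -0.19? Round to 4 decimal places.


exp(0.1900) = 1.2092.
1 + exp(-z) = 2.2092.
sigmoid = 1/2.2092 = 0.4526.

0.4526


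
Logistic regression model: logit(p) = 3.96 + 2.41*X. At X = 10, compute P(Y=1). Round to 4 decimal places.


Compute z = 3.96 + (2.41)(10) = 28.0600.
exp(-z) = 0.0000.
P = 1/(1 + 0.0000) = 1.0000.

1.0000


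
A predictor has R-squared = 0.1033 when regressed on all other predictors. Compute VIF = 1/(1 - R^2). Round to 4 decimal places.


VIF = 1 / (1 - 0.1033).
= 1 / 0.8967 = 1.1152.

1.1152


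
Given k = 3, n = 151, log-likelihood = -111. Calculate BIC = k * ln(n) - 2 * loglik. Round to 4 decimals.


ln(151) = 5.017280.
k * ln(n) = 3 * 5.017280 = 15.051840.
-2L = 222.
BIC = 15.051840 + 222 = 237.051840, which rounds to 237.0518.

237.0518


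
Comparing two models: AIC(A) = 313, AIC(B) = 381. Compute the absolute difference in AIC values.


Compute |313 - 381| = 68.
Model A has the smaller AIC.

68


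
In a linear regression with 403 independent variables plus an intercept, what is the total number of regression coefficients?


Including the intercept, the model has 403 predictor coefficients + 1 intercept.
Total = 404.

404


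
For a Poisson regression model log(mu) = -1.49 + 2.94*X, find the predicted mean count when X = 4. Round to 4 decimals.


Compute eta = -1.49 + 2.94 * 4 = 10.2700.
Apply inverse link: mu = e^10.2700 = 28853.8872.

28853.8872


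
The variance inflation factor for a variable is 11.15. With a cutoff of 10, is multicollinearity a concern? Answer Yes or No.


The threshold is 10.
VIF = 11.15 is >= 10.
Multicollinearity indication: Yes.

Yes


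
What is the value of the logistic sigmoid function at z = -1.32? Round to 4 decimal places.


exp(1.3200) = 3.7434.
1 + exp(-z) = 4.7434.
sigmoid = 1/4.7434 = 0.2108.

0.2108


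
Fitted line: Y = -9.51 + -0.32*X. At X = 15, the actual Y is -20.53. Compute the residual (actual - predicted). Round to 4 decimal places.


Fitted value at X = 15 is yhat = -9.51 + -0.32*15 = -14.3100.
Residual = -20.53 - -14.3100 = -6.2200.

-6.2200


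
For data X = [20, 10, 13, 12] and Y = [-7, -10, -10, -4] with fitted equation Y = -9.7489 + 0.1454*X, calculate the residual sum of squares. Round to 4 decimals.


Compute predicted values, then residuals = yi - yhat_i.
Residuals: [-0.1591, -1.7051, -2.1413, 4.0041].
SSres = sum(residual^2) = 23.5507.

23.5507


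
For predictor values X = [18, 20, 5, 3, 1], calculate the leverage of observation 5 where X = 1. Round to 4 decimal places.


Mean of X: xbar = 9.4000.
SXX = 317.2000.
For X = 1: h = 1/5 + (1 - 9.4000)^2/317.2000 = 0.4224.

0.4224


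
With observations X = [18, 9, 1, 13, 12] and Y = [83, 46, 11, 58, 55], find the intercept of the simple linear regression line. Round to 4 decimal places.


The slope is b1 = 4.1425.
Sample means are xbar = 10.6000 and ybar = 50.6000.
Intercept: b0 = 50.6000 - (4.1425)(10.6000) = 6.6896.

6.6896


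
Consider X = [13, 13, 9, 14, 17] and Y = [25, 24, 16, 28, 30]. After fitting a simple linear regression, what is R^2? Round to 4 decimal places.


After computing the OLS fit (b0=0.6951, b1=1.8110):
SSres = 7.6280, SStot = 115.2000.
R^2 = 1 - 7.6280/115.2000 = 0.9338.

0.9338


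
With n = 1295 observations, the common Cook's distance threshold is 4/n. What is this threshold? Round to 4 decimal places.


Using the rule of thumb:
Threshold = 4 / 1295 = 0.0031.

0.0031


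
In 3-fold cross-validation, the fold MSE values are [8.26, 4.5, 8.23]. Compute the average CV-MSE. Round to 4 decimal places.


Total MSE across folds = 20.9900.
CV-MSE = 20.9900/3 = 6.9967.

6.9967


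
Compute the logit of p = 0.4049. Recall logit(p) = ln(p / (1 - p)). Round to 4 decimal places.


1 - p = 0.5951.
p/(1-p) = 0.6804.
logit = ln(0.6804) = -0.3851.

-0.3851


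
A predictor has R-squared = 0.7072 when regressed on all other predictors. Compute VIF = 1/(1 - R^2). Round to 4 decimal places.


Denominator: 1 - 0.7072 = 0.2928.
VIF = 1 / 0.2928 = 3.4153.

3.4153


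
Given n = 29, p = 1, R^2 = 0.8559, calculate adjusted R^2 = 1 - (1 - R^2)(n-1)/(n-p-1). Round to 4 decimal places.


Using the formula:
(1 - 0.8559) = 0.1441.
Multiply by 28/27: 0.1441 * 28 = 4.0348, then 4.0348 / 27 = 0.1494.
Adj R^2 = 1 - 0.1494 = 0.8506.

0.8506


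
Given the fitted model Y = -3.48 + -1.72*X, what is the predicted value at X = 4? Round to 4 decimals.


Plug X = 4 into Y = -3.48 + -1.72*X:
Y = -3.48 + -6.8800 = -10.3600.

-10.3600


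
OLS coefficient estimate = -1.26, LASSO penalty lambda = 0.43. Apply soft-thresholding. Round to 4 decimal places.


|beta_OLS| = 1.26.
lambda = 0.43.
Since |beta| > lambda, coefficient = sign(beta)*(|beta| - lambda) = -0.8300.
Result = -0.8300.

-0.8300


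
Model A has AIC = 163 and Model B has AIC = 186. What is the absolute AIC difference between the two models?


Compute |163 - 186| = 23.
Model A has the smaller AIC.

23


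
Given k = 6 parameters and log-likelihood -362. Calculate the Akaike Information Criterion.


Compute:
2k = 2*6 = 12.
-2*loglik = -2*(-362) = 724.
AIC = 12 + 724 = 736.

736


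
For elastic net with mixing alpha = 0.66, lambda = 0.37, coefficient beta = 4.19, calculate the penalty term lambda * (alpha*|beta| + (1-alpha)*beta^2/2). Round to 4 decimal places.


Compute:
L1 = 0.66 * 4.19 = 2.7654.
L2 = 0.34 * 4.19^2 / 2 = 2.9845.
Penalty = 0.37 * (2.7654 + 2.9845) = 2.1275.

2.1275


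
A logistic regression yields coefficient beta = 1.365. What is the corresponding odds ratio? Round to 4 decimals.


exp(1.365) = 3.9157.
So the odds ratio is 3.9157.

3.9157


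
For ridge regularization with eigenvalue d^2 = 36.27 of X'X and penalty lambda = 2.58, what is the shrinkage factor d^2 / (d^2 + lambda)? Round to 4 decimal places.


Denominator = d^2 + lambda = 36.27 + 2.58 = 38.8500.
Shrinkage = 36.27 / 38.8500 = 0.9336.

0.9336


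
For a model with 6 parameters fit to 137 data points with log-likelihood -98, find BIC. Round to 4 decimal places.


ln(137) = 4.919981.
k * ln(n) = 6 * 4.919981 = 29.519886.
-2L = 196.
BIC = 29.519886 + 196 = 225.519886, which rounds to 225.5199.

225.5199


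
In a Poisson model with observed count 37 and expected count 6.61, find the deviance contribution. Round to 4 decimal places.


Compute y*ln(y/mu) = 37*ln(37/6.61) = 37*1.722334 = 63.726358.
y - mu = 30.39.
D = 2*(63.726358 - (30.39)) = 66.672716, which rounds to 66.6727.

66.6727


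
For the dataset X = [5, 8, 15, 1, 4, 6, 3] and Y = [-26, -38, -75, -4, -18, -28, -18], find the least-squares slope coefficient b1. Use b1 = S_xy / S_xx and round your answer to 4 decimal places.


First compute the means: xbar = 6.0000, ybar = -29.5714.
Then S_xx = sum((xi - xbar)^2) = 124.0000.
S_xy = sum((xi - xbar)(yi - ybar)) = -615.0000.
b1 = S_xy / S_xx = -615.0000 / 124.0000 = -4.9597.

-4.9597


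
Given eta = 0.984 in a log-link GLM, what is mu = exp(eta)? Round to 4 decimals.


The inverse log link gives:
mu = exp(0.984) = 2.6751.

2.6751


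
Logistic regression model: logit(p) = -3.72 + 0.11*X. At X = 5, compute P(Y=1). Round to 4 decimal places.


Linear predictor: z = -3.72 + 0.11 * 5 = -3.1700.
P = 1/(1 + exp(3.1700)) = 1/(1 + 23.8075) = 0.0403.

0.0403


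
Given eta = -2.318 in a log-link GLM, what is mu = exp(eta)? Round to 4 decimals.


The inverse log link gives:
mu = exp(-2.318) = 0.0985.

0.0985


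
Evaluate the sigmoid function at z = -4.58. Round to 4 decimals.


Compute exp(4.5800) = 97.5144.
Sigmoid = 1 / (1 + 97.5144) = 1 / 98.5144 = 0.0102.

0.0102


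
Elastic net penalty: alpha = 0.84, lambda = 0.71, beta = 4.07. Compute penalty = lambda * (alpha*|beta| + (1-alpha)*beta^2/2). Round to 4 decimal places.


L1 component = 0.84 * |4.07| = 3.4188.
L2 component = 0.16 * 4.07^2 / 2 = 1.3252.
Penalty = 0.71 * (3.4188 + 1.3252) = 0.71 * 4.7440 = 3.3682.

3.3682


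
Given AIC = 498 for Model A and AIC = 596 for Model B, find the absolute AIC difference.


Compute |498 - 596| = 98.
Model A has the smaller AIC.

98


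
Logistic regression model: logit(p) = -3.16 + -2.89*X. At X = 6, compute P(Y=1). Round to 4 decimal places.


Linear predictor: z = -3.16 + -2.89 * 6 = -20.5000.
P = 1/(1 + exp(20.5000)) = 1/(1 + 799902177.4755) = 0.0000.

0.0000


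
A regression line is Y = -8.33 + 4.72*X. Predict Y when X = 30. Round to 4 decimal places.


Predicted value:
Y = -8.33 + (4.72)(30) = -8.33 + 141.6000 = 133.2700.

133.2700


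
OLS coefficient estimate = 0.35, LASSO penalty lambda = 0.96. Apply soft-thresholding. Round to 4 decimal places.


Absolute value: |0.35| = 0.35.
Compare to lambda = 0.96.
Since |beta| <= lambda, the coefficient is set to 0.

0.0000


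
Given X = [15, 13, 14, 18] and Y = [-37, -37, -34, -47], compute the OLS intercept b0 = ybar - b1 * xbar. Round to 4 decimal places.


First find the slope: b1 = -2.3571.
Means: xbar = 15.0000, ybar = -38.7500.
b0 = ybar - b1 * xbar = -38.7500 - -2.3571 * 15.0000 = -3.3929.

-3.3929


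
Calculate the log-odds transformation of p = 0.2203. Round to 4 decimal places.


The odds are p/(1-p) = 0.2203 / 0.7797 = 0.2825.
logit(p) = ln(0.2825) = -1.2639.

-1.2639


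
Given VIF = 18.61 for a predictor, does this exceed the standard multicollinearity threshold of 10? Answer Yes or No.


Check: VIF = 18.61 vs threshold = 10.
Since 18.61 >= 10, the answer is Yes.

Yes


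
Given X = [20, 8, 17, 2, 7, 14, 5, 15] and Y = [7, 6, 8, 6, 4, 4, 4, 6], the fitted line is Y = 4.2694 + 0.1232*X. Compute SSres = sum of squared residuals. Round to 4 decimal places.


For each point, residual = actual - predicted.
Residuals: [0.2666, 0.7450, 1.6362, 1.4842, -1.1318, -1.9942, -0.8854, -0.1174].
Sum of squared residuals = 11.5616.

11.5616


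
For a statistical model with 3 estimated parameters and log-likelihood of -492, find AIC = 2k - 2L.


AIC = 2*3 - 2*(-492).
= 6 + 984 = 990.

990


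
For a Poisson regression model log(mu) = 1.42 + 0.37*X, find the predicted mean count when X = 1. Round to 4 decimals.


Compute eta = 1.42 + 0.37 * 1 = 1.7900.
Apply inverse link: mu = e^1.7900 = 5.9895.

5.9895


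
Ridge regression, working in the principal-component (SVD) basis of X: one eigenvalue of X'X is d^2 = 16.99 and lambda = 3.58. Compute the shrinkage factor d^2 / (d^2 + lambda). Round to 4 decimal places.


Compute the denominator: 16.99 + 3.58 = 20.5700.
Shrinkage factor = 16.99 / 20.5700 = 0.8260.

0.8260


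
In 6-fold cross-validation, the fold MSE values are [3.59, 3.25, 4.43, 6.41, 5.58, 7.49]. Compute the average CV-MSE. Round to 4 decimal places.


Total MSE across folds = 30.7500.
CV-MSE = 30.7500/6 = 5.1250.

5.1250


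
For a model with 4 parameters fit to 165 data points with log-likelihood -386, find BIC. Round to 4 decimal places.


k * ln(n) = 4 * ln(165) = 4 * 5.105945 = 20.423780.
-2 * loglik = -2 * (-386) = 772.
BIC = 20.423780 + 772 = 792.423780, which rounds to 792.4238.

792.4238


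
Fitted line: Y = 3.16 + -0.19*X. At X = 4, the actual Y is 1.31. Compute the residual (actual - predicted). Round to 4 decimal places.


Predicted = 3.16 + -0.19 * 4 = 2.4000.
Residual = 1.31 - 2.4000 = -1.0900.

-1.0900


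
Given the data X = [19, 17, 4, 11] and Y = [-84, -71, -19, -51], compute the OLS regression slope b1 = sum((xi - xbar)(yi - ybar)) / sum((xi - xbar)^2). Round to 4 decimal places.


The sample means are xbar = 12.7500 and ybar = -56.2500.
Compute S_xx = 136.7500 and S_xy = -571.2500.
Slope b1 = S_xy / S_xx = -571.2500 / 136.7500 = -4.1773.

-4.1773
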